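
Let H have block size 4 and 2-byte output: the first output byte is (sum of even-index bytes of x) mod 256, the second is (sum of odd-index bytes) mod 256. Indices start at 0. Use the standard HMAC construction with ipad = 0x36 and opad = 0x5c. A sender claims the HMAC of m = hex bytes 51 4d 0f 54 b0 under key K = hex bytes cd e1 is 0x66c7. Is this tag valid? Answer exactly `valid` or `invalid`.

invalid

Key hex bytes cd e1 is 2 bytes ≤ B = 4; zero-pad to 4 bytes: K' = cd e1 00 00.
K' ⊕ ipad = fb d7 36 36; K' ⊕ opad = 91 bd 5c 5c.
Inner hash: even-index sum = 577 mod 256 = 65; odd-index sum = 430 mod 256 = 174 → 41 ae.
Outer hash (recomputed tag): even-index sum = 302 mod 256 = 46; odd-index sum = 455 mod 256 = 199 → 2e c7.
Recomputed tag = 2ec7; claimed = 66c7 → mismatch.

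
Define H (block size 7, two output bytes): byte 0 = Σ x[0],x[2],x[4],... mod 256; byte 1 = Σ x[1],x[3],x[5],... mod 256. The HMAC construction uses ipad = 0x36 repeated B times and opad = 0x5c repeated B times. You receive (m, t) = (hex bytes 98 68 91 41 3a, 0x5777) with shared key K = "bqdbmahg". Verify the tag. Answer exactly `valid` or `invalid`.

valid

Key "bqdbmahg" = 62 71 64 62 6d 61 68 67 is 8 bytes > B = 7, so hash it first: H(key) = 9b 9b, then zero-pad to 7 bytes: K' = 9b 9b 00 00 00 00 00.
K' ⊕ ipad = ad ad 36 36 36 36 36; K' ⊕ opad = c7 c7 5c 5c 5c 5c 5c.
Inner hash: even-index sum = 504 mod 256 = 248; odd-index sum = 636 mod 256 = 124 → f8 7c.
Outer hash (recomputed tag): even-index sum = 599 mod 256 = 87; odd-index sum = 631 mod 256 = 119 → 57 77.
Recomputed tag = 5777; claimed = 5777 → match.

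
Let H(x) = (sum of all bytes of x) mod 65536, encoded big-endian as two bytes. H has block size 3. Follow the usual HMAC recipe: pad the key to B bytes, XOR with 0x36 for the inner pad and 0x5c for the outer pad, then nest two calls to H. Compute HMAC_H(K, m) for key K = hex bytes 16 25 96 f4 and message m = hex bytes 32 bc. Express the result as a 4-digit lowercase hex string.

01a2

Key hex bytes 16 25 96 f4 is 4 bytes > B = 3, so hash it first: H(key) = 01 c5, then zero-pad to 3 bytes: K' = 01 c5 00.
K' ⊕ ipad = 37 f3 36.  K' ⊕ opad = 5d 99 5c.
Inner input = (K'⊕ipad) ∥ m = 37 f3 36 ∥ 32 bc.
Inner hash: sum = 55+243+54+50+188 = 590 → 02 4e.
Outer input = (K'⊕opad) ∥ inner = 5d 99 5c ∥ 02 4e.
Outer hash (tag): sum = 93+153+92+2+78 = 418 → 01 a2.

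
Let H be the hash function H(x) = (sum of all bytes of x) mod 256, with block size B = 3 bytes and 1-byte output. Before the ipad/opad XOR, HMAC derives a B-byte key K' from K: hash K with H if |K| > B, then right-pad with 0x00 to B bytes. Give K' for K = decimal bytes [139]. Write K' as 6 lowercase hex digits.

Key decimal bytes [139] = 8b is 1 byte ≤ B = 3; zero-pad to 3 bytes: K' = 8b 00 00.

8b0000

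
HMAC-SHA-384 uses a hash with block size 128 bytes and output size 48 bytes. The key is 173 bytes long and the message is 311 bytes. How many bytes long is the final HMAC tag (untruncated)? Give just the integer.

48

The tag is one SHA-384 digest: 48 bytes.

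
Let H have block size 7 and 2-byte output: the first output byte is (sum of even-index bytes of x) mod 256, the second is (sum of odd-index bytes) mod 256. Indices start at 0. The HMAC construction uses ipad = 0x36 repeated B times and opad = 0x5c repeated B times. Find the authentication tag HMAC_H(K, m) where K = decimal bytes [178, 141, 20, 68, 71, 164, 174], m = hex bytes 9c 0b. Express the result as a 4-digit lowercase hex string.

Key decimal bytes [178, 141, 20, 68, 71, 164, 174] = b2 8d 14 44 47 a4 ae is exactly B = 7 bytes: K' = b2 8d 14 44 47 a4 ae.
K' ⊕ ipad = 84 bb 22 72 71 92 98.  K' ⊕ opad = ee d1 48 18 1b f8 f2.
Inner input = (K'⊕ipad) ∥ m = 84 bb 22 72 71 92 98 ∥ 9c 0b.
Inner hash: even-index sum = 442 mod 256 = 186; odd-index sum = 603 mod 256 = 91 → ba 5b.
Outer input = (K'⊕opad) ∥ inner = ee d1 48 18 1b f8 f2 ∥ ba 5b.
Outer hash (tag): even-index sum = 670 mod 256 = 158; odd-index sum = 667 mod 256 = 155 → 9e 9b.

9e9b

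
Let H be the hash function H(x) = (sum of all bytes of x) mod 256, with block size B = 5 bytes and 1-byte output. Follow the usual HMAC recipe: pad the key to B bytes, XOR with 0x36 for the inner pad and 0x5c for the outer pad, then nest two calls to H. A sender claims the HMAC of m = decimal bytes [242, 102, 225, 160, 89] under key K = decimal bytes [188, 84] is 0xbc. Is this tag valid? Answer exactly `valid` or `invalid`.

Key decimal bytes [188, 84] = bc 54 is 2 bytes ≤ B = 5; zero-pad to 5 bytes: K' = bc 54 00 00 00.
K' ⊕ ipad = 8a 62 36 36 36; K' ⊕ opad = e0 08 5c 5c 5c.
Inner hash: sum = 138+98+54+54+54+242+102+225+160+89 = 1216; mod 256 = 192 → c0.
Outer hash (recomputed tag): sum = 224+8+92+92+92+192 = 700; mod 256 = 188 → bc.
Recomputed tag = bc; claimed = bc → match.

valid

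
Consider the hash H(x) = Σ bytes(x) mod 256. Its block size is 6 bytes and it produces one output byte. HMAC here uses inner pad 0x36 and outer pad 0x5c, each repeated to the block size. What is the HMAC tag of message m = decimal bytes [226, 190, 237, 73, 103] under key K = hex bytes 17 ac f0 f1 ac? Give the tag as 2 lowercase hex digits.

Key hex bytes 17 ac f0 f1 ac is 5 bytes ≤ B = 6; zero-pad to 6 bytes: K' = 17 ac f0 f1 ac 00.
K' ⊕ ipad = 21 9a c6 c7 9a 36.  K' ⊕ opad = 4b f0 ac ad f0 5c.
Inner input = (K'⊕ipad) ∥ m = 21 9a c6 c7 9a 36 ∥ e2 be ed 49 67.
Inner hash: sum = 33+154+198+199+154+54+226+190+237+73+103 = 1621; mod 256 = 85 → 55.
Outer input = (K'⊕opad) ∥ inner = 4b f0 ac ad f0 5c ∥ 55.
Outer hash (tag): sum = 75+240+172+173+240+92+85 = 1077; mod 256 = 53 → 35.

35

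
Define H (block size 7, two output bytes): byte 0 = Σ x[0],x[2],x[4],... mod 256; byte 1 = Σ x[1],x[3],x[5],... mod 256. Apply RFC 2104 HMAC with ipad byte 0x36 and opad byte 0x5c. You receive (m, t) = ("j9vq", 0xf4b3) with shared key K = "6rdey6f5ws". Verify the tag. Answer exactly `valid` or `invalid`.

Key "6rdey6f5ws" = 36 72 64 65 79 36 66 35 77 73 is 10 bytes > B = 7, so hash it first: H(key) = f0 b5, then zero-pad to 7 bytes: K' = f0 b5 00 00 00 00 00.
K' ⊕ ipad = c6 83 36 36 36 36 36; K' ⊕ opad = ac e9 5c 5c 5c 5c 5c.
Inner hash: even-index sum = 530 mod 256 = 18; odd-index sum = 463 mod 256 = 207 → 12 cf.
Outer hash (recomputed tag): even-index sum = 655 mod 256 = 143; odd-index sum = 435 mod 256 = 179 → 8f b3.
Recomputed tag = 8fb3; claimed = f4b3 → mismatch.

invalid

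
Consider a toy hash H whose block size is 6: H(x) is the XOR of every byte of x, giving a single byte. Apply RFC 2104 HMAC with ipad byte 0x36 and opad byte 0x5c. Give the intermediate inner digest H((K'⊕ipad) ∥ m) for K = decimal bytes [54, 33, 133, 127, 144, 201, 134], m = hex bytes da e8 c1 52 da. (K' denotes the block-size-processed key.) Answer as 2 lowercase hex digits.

Key decimal bytes [54, 33, 133, 127, 144, 201, 134] = 36 21 85 7f 90 c9 86 is 7 bytes > B = 6, so hash it first: H(key) = 32, then zero-pad to 6 bytes: K' = 32 00 00 00 00 00.
K' ⊕ ipad = 04 36 36 36 36 36.
Inner input = 04 36 36 36 36 36 ∥ da e8 c1 52 da.
Inner hash: XOR 04⊕36⊕36⊕36⊕36⊕36⊕da⊕e8⊕c1⊕52⊕da = 49.

49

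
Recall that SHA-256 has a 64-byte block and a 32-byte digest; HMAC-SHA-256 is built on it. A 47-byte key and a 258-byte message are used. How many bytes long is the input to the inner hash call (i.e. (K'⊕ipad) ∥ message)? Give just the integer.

322

Key is 47 ≤ 64 bytes, zero-padded: |K'| = 64.
Inner input = (K'⊕ipad) ∥ m → 64 + 258 = 322 bytes.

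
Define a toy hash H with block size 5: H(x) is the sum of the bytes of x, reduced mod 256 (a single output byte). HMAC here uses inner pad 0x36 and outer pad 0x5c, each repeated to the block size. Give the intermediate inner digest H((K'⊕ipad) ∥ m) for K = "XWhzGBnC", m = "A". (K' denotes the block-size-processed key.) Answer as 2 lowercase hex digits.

16

Key "XWhzGBnC" = 58 57 68 7a 47 42 6e 43 is 8 bytes > B = 5, so hash it first: H(key) = cb, then zero-pad to 5 bytes: K' = cb 00 00 00 00.
K' ⊕ ipad = fd 36 36 36 36.
Inner input = fd 36 36 36 36 ∥ 41.
Inner hash: sum = 253+54+54+54+54+65 = 534; mod 256 = 22 → 16.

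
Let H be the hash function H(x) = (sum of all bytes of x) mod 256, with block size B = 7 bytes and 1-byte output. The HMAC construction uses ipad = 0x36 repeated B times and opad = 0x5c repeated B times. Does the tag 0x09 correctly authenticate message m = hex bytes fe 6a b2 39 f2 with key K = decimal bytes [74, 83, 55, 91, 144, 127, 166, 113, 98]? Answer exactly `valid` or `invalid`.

invalid

Key decimal bytes [74, 83, 55, 91, 144, 127, 166, 113, 98] = 4a 53 37 5b 90 7f a6 71 62 is 9 bytes > B = 7, so hash it first: H(key) = b7, then zero-pad to 7 bytes: K' = b7 00 00 00 00 00 00.
K' ⊕ ipad = 81 36 36 36 36 36 36; K' ⊕ opad = eb 5c 5c 5c 5c 5c 5c.
Inner hash: sum = 129+54+54+54+54+54+54+254+106+178+57+242 = 1290; mod 256 = 10 → 0a.
Outer hash (recomputed tag): sum = 235+92+92+92+92+92+92+10 = 797; mod 256 = 29 → 1d.
Recomputed tag = 1d; claimed = 09 → mismatch.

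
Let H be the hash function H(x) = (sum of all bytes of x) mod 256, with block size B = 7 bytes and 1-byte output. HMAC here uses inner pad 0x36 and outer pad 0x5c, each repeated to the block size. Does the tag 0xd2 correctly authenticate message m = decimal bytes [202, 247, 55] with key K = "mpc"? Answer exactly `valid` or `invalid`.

Key "mpc" = 6d 70 63 is 3 bytes ≤ B = 7; zero-pad to 7 bytes: K' = 6d 70 63 00 00 00 00.
K' ⊕ ipad = 5b 46 55 36 36 36 36; K' ⊕ opad = 31 2c 3f 5c 5c 5c 5c.
Inner hash: sum = 91+70+85+54+54+54+54+202+247+55 = 966; mod 256 = 198 → c6.
Outer hash (recomputed tag): sum = 49+44+63+92+92+92+92+198 = 722; mod 256 = 210 → d2.
Recomputed tag = d2; claimed = d2 → match.

valid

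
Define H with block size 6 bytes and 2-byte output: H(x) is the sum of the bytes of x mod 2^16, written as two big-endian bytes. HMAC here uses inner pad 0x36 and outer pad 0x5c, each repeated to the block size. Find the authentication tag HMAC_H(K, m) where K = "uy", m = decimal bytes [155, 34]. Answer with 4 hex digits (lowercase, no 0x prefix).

01e7

Key "uy" = 75 79 is 2 bytes ≤ B = 6; zero-pad to 6 bytes: K' = 75 79 00 00 00 00.
K' ⊕ ipad = 43 4f 36 36 36 36.  K' ⊕ opad = 29 25 5c 5c 5c 5c.
Inner input = (K'⊕ipad) ∥ m = 43 4f 36 36 36 36 ∥ 9b 22.
Inner hash: sum = 67+79+54+54+54+54+155+34 = 551 → 02 27.
Outer input = (K'⊕opad) ∥ inner = 29 25 5c 5c 5c 5c ∥ 02 27.
Outer hash (tag): sum = 41+37+92+92+92+92+2+39 = 487 → 01 e7.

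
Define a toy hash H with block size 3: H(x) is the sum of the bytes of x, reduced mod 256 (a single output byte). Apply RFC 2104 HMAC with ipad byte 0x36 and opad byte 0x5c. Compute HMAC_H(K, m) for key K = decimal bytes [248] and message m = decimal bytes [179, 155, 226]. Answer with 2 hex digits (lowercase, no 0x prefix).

c6

Key decimal bytes [248] = f8 is 1 byte ≤ B = 3; zero-pad to 3 bytes: K' = f8 00 00.
K' ⊕ ipad = ce 36 36.  K' ⊕ opad = a4 5c 5c.
Inner input = (K'⊕ipad) ∥ m = ce 36 36 ∥ b3 9b e2.
Inner hash: sum = 206+54+54+179+155+226 = 874; mod 256 = 106 → 6a.
Outer input = (K'⊕opad) ∥ inner = a4 5c 5c ∥ 6a.
Outer hash (tag): sum = 164+92+92+106 = 454; mod 256 = 198 → c6.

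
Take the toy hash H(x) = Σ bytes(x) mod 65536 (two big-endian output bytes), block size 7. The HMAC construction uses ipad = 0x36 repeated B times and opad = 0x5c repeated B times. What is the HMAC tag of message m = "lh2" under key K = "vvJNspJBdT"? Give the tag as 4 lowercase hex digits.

040a

Key "vvJNspJBdT" = 76 76 4a 4e 73 70 4a 42 64 54 is 10 bytes > B = 7, so hash it first: H(key) = 03 ab, then zero-pad to 7 bytes: K' = 03 ab 00 00 00 00 00.
K' ⊕ ipad = 35 9d 36 36 36 36 36.  K' ⊕ opad = 5f f7 5c 5c 5c 5c 5c.
Inner input = (K'⊕ipad) ∥ m = 35 9d 36 36 36 36 36 ∥ 6c 68 32.
Inner hash: sum = 53+157+54+54+54+54+54+108+104+50 = 742 → 02 e6.
Outer input = (K'⊕opad) ∥ inner = 5f f7 5c 5c 5c 5c 5c ∥ 02 e6.
Outer hash (tag): sum = 95+247+92+92+92+92+92+2+230 = 1034 → 04 0a.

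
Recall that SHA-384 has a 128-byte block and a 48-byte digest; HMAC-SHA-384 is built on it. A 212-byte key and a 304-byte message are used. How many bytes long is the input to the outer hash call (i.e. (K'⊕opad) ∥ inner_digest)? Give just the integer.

176

Key is 212 > 128 bytes, so it is hashed to 48 bytes then zero-padded to 128: |K'| = 128.
Outer input = (K'⊕opad) ∥ H(inner) → 128 + 48 = 176 bytes.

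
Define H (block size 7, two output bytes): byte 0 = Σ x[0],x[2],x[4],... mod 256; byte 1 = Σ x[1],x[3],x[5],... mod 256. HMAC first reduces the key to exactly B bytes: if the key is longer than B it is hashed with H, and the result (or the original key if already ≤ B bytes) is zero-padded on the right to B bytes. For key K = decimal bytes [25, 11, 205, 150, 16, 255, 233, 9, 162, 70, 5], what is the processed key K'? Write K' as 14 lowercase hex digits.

|K| = 11 > B = 7, so first hash the key.
H(K): even-index sum = 646 mod 256 = 134; odd-index sum = 495 mod 256 = 239 → 86 ef.
Zero-pad H(K) = 86 ef to 7 bytes: K' = 86 ef 00 00 00 00 00.

86ef0000000000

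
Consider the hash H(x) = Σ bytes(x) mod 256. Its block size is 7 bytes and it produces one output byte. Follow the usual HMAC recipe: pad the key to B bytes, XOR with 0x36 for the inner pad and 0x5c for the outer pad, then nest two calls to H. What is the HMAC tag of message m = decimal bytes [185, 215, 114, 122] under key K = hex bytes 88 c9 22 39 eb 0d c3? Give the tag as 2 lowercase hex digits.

5c

Key hex bytes 88 c9 22 39 eb 0d c3 is exactly B = 7 bytes: K' = 88 c9 22 39 eb 0d c3.
K' ⊕ ipad = be ff 14 0f dd 3b f5.  K' ⊕ opad = d4 95 7e 65 b7 51 9f.
Inner input = (K'⊕ipad) ∥ m = be ff 14 0f dd 3b f5 ∥ b9 d7 72 7a.
Inner hash: sum = 190+255+20+15+221+59+245+185+215+114+122 = 1641; mod 256 = 105 → 69.
Outer input = (K'⊕opad) ∥ inner = d4 95 7e 65 b7 51 9f ∥ 69.
Outer hash (tag): sum = 212+149+126+101+183+81+159+105 = 1116; mod 256 = 92 → 5c.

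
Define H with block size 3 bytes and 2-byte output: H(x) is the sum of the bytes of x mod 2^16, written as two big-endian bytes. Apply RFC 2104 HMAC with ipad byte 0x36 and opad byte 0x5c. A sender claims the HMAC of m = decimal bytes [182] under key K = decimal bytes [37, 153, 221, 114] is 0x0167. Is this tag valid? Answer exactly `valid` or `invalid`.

valid

Key decimal bytes [37, 153, 221, 114] = 25 99 dd 72 is 4 bytes > B = 3, so hash it first: H(key) = 02 0d, then zero-pad to 3 bytes: K' = 02 0d 00.
K' ⊕ ipad = 34 3b 36; K' ⊕ opad = 5e 51 5c.
Inner hash: sum = 52+59+54+182 = 347 → 01 5b.
Outer hash (recomputed tag): sum = 94+81+92+1+91 = 359 → 01 67.
Recomputed tag = 0167; claimed = 0167 → match.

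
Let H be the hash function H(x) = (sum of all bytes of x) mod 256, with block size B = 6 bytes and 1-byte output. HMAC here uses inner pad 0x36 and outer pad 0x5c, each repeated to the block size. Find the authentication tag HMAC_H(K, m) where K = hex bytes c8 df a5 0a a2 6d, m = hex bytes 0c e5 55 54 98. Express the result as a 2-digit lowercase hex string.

6c

Key hex bytes c8 df a5 0a a2 6d is exactly B = 6 bytes: K' = c8 df a5 0a a2 6d.
K' ⊕ ipad = fe e9 93 3c 94 5b.  K' ⊕ opad = 94 83 f9 56 fe 31.
Inner input = (K'⊕ipad) ∥ m = fe e9 93 3c 94 5b ∥ 0c e5 55 54 98.
Inner hash: sum = 254+233+147+60+148+91+12+229+85+84+152 = 1495; mod 256 = 215 → d7.
Outer input = (K'⊕opad) ∥ inner = 94 83 f9 56 fe 31 ∥ d7.
Outer hash (tag): sum = 148+131+249+86+254+49+215 = 1132; mod 256 = 108 → 6c.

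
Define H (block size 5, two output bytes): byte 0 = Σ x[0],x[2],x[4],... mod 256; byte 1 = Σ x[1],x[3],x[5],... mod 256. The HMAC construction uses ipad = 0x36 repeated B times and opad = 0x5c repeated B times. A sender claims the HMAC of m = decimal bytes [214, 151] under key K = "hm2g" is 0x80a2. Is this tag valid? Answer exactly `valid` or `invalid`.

Key "hm2g" = 68 6d 32 67 is 4 bytes ≤ B = 5; zero-pad to 5 bytes: K' = 68 6d 32 67 00.
K' ⊕ ipad = 5e 5b 04 51 36; K' ⊕ opad = 34 31 6e 3b 5c.
Inner hash: even-index sum = 303 mod 256 = 47; odd-index sum = 386 mod 256 = 130 → 2f 82.
Outer hash (recomputed tag): even-index sum = 384 mod 256 = 128; odd-index sum = 155 mod 256 = 155 → 80 9b.
Recomputed tag = 809b; claimed = 80a2 → mismatch.

invalid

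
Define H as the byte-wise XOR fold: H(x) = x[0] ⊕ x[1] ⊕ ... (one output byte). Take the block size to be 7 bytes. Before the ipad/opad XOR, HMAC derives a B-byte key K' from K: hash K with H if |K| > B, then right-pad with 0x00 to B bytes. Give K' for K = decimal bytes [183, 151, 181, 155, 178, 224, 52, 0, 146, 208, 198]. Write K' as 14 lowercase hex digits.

ec000000000000

|K| = 11 > B = 7, so first hash the key.
H(K): XOR b7⊕97⊕b5⊕9b⊕b2⊕e0⊕34⊕00⊕92⊕d0⊕c6 = ec.
Zero-pad H(K) = ec to 7 bytes: K' = ec 00 00 00 00 00 00.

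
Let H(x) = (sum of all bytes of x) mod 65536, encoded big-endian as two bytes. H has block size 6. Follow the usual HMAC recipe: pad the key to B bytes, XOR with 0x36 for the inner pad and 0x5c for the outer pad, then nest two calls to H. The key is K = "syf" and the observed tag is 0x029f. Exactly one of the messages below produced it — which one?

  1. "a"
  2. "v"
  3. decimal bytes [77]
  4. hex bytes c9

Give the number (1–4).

Key "syf" = 73 79 66 is 3 bytes ≤ B = 6; zero-pad to 6 bytes: K' = 73 79 66 00 00 00.
K' ⊕ ipad = 45 4f 50 36 36 36; K' ⊕ opad = 2f 25 3a 5c 5c 5c.
m1: inner = H(45 4f 50 36 36 36 61) = 01 e7; tag = H(2f 25 3a 5c 5c 5c 01 e7) = 028a
m2: inner = H(45 4f 50 36 36 36 76) = 01 fc; tag = H(2f 25 3a 5c 5c 5c 01 fc) = 029f ← matches
m3: inner = H(45 4f 50 36 36 36 4d) = 01 d3; tag = H(2f 25 3a 5c 5c 5c 01 d3) = 0276
m4: inner = H(45 4f 50 36 36 36 c9) = 02 4f; tag = H(2f 25 3a 5c 5c 5c 02 4f) = 01f3

2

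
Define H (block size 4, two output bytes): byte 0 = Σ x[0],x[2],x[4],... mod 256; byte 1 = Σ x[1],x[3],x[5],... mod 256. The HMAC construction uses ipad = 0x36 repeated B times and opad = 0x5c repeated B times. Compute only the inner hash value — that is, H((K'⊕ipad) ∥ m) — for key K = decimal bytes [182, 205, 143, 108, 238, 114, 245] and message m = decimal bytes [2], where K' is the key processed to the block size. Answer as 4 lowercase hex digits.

Key decimal bytes [182, 205, 143, 108, 238, 114, 245] = b6 cd 8f 6c ee 72 f5 is 7 bytes > B = 4, so hash it first: H(key) = 28 ab, then zero-pad to 4 bytes: K' = 28 ab 00 00.
K' ⊕ ipad = 1e 9d 36 36.
Inner input = 1e 9d 36 36 ∥ 02.
Inner hash: even-index sum = 86 mod 256 = 86; odd-index sum = 211 mod 256 = 211 → 56 d3.

56d3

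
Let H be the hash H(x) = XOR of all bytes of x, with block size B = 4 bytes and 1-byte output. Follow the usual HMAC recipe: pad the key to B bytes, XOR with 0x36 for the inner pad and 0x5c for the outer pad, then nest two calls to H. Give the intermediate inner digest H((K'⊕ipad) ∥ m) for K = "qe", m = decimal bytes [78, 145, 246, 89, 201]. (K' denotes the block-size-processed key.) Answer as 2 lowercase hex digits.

Key "qe" = 71 65 is 2 bytes ≤ B = 4; zero-pad to 4 bytes: K' = 71 65 00 00.
K' ⊕ ipad = 47 53 36 36.
Inner input = 47 53 36 36 ∥ 4e 91 f6 59 c9.
Inner hash: XOR 47⊕53⊕36⊕36⊕4e⊕91⊕f6⊕59⊕c9 = ad.

ad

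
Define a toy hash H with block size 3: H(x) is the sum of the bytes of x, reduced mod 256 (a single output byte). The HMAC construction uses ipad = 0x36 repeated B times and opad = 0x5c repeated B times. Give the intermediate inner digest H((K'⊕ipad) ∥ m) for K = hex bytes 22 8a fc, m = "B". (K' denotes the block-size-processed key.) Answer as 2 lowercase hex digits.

Key hex bytes 22 8a fc is exactly B = 3 bytes: K' = 22 8a fc.
K' ⊕ ipad = 14 bc ca.
Inner input = 14 bc ca ∥ 42.
Inner hash: sum = 20+188+202+66 = 476; mod 256 = 220 → dc.

dc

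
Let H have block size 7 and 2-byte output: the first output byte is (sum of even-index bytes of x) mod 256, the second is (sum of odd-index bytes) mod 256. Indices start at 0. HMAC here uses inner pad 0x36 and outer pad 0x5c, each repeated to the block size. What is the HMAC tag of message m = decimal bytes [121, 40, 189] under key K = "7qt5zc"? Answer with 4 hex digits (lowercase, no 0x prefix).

eac2

Key "7qt5zc" = 37 71 74 35 7a 63 is 6 bytes ≤ B = 7; zero-pad to 7 bytes: K' = 37 71 74 35 7a 63 00.
K' ⊕ ipad = 01 47 42 03 4c 55 36.  K' ⊕ opad = 6b 2d 28 69 26 3f 5c.
Inner input = (K'⊕ipad) ∥ m = 01 47 42 03 4c 55 36 ∥ 79 28 bd.
Inner hash: even-index sum = 237 mod 256 = 237; odd-index sum = 469 mod 256 = 213 → ed d5.
Outer input = (K'⊕opad) ∥ inner = 6b 2d 28 69 26 3f 5c ∥ ed d5.
Outer hash (tag): even-index sum = 490 mod 256 = 234; odd-index sum = 450 mod 256 = 194 → ea c2.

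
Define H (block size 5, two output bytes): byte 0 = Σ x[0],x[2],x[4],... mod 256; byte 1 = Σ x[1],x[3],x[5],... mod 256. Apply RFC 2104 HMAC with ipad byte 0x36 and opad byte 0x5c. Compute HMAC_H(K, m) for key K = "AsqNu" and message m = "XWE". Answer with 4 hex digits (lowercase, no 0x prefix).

Key "AsqNu" = 41 73 71 4e 75 is exactly B = 5 bytes: K' = 41 73 71 4e 75.
K' ⊕ ipad = 77 45 47 78 43.  K' ⊕ opad = 1d 2f 2d 12 29.
Inner input = (K'⊕ipad) ∥ m = 77 45 47 78 43 ∥ 58 57 45.
Inner hash: even-index sum = 344 mod 256 = 88; odd-index sum = 346 mod 256 = 90 → 58 5a.
Outer input = (K'⊕opad) ∥ inner = 1d 2f 2d 12 29 ∥ 58 5a.
Outer hash (tag): even-index sum = 205 mod 256 = 205; odd-index sum = 153 mod 256 = 153 → cd 99.

cd99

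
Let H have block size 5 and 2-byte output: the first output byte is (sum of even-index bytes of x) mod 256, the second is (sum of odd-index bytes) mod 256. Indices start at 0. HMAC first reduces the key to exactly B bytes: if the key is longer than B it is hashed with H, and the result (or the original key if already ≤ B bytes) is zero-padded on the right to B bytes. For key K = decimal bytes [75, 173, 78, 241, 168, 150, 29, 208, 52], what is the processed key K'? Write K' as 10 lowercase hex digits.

|K| = 9 > B = 5, so first hash the key.
H(K): even-index sum = 402 mod 256 = 146; odd-index sum = 772 mod 256 = 4 → 92 04.
Zero-pad H(K) = 92 04 to 5 bytes: K' = 92 04 00 00 00.

9204000000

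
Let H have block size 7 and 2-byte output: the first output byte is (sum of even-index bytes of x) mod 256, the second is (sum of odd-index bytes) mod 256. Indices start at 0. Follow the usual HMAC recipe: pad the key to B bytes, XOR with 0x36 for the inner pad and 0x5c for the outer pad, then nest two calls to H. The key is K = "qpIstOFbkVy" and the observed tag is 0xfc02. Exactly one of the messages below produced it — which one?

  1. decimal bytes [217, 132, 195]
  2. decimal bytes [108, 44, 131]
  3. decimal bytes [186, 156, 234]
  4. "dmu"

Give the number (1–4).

Key "qpIstOFbkVy" = 71 70 49 73 74 4f 46 62 6b 56 79 is 11 bytes > B = 7, so hash it first: H(key) = 58 ea, then zero-pad to 7 bytes: K' = 58 ea 00 00 00 00 00.
K' ⊕ ipad = 6e dc 36 36 36 36 36; K' ⊕ opad = 04 b6 5c 5c 5c 5c 5c.
m1: inner = H(6e dc 36 36 36 36 36 d9 84 c3) = 94 e4; tag = H(04 b6 5c 5c 5c 5c 5c 94 e4) = fc02 ← matches
m2: inner = H(6e dc 36 36 36 36 36 6c 2c 83) = 3c 37; tag = H(04 b6 5c 5c 5c 5c 5c 3c 37) = 4faa
m3: inner = H(6e dc 36 36 36 36 36 ba 9c ea) = ac ec; tag = H(04 b6 5c 5c 5c 5c 5c ac ec) = 041a
m4: inner = H(6e dc 36 36 36 36 36 64 6d 75) = 7d 21; tag = H(04 b6 5c 5c 5c 5c 5c 7d 21) = 39eb

1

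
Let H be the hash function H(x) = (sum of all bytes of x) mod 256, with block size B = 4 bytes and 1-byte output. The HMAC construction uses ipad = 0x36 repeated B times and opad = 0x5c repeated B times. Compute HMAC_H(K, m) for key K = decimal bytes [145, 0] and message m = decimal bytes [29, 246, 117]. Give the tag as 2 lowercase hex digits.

b2

Key decimal bytes [145, 0] = 91 00 is 2 bytes ≤ B = 4; zero-pad to 4 bytes: K' = 91 00 00 00.
K' ⊕ ipad = a7 36 36 36.  K' ⊕ opad = cd 5c 5c 5c.
Inner input = (K'⊕ipad) ∥ m = a7 36 36 36 ∥ 1d f6 75.
Inner hash: sum = 167+54+54+54+29+246+117 = 721; mod 256 = 209 → d1.
Outer input = (K'⊕opad) ∥ inner = cd 5c 5c 5c ∥ d1.
Outer hash (tag): sum = 205+92+92+92+209 = 690; mod 256 = 178 → b2.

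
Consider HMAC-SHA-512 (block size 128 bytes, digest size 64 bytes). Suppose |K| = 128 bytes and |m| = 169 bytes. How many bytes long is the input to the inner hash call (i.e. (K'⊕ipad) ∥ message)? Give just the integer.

297

Key is 128 ≤ 128 bytes, zero-padded: |K'| = 128.
Inner input = (K'⊕ipad) ∥ m → 128 + 169 = 297 bytes.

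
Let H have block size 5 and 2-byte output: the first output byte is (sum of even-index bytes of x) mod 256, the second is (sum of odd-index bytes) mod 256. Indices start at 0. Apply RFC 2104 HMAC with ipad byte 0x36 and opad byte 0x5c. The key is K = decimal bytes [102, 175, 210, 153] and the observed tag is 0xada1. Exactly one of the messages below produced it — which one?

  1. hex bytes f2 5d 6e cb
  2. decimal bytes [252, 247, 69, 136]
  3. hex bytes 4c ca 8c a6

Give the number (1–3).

2

Key decimal bytes [102, 175, 210, 153] = 66 af d2 99 is 4 bytes ≤ B = 5; zero-pad to 5 bytes: K' = 66 af d2 99 00.
K' ⊕ ipad = 50 99 e4 af 36; K' ⊕ opad = 3a f3 8e c5 5c.
m1: inner = H(50 99 e4 af 36 f2 5d 6e cb) = 92 a8; tag = H(3a f3 8e c5 5c 92 a8) = cc4a
m2: inner = H(50 99 e4 af 36 fc f7 45 88) = e9 89; tag = H(3a f3 8e c5 5c e9 89) = ada1 ← matches
m3: inner = H(50 99 e4 af 36 4c ca 8c a6) = da 20; tag = H(3a f3 8e c5 5c da 20) = 4492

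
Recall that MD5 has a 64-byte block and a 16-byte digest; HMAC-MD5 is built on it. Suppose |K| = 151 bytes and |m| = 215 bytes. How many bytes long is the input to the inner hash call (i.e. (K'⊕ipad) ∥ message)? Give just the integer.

279

Key is 151 > 64 bytes, so it is hashed to 16 bytes then zero-padded to 64: |K'| = 64.
Inner input = (K'⊕ipad) ∥ m → 64 + 215 = 279 bytes.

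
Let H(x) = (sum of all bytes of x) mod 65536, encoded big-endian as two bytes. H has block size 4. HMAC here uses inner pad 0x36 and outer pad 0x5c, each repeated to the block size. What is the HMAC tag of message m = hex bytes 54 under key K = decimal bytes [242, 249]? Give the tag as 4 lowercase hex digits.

Key decimal bytes [242, 249] = f2 f9 is 2 bytes ≤ B = 4; zero-pad to 4 bytes: K' = f2 f9 00 00.
K' ⊕ ipad = c4 cf 36 36.  K' ⊕ opad = ae a5 5c 5c.
Inner input = (K'⊕ipad) ∥ m = c4 cf 36 36 ∥ 54.
Inner hash: sum = 196+207+54+54+84 = 595 → 02 53.
Outer input = (K'⊕opad) ∥ inner = ae a5 5c 5c ∥ 02 53.
Outer hash (tag): sum = 174+165+92+92+2+83 = 608 → 02 60.

0260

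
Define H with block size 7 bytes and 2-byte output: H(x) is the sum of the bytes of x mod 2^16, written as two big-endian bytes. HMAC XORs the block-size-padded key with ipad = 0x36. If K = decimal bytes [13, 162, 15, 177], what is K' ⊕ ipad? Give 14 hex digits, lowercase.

Key decimal bytes [13, 162, 15, 177] = 0d a2 0f b1 is 4 bytes ≤ B = 7; zero-pad to 7 bytes: K' = 0d a2 0f b1 00 00 00.
XOR each byte with 0x36: 0d⊕36=3b, a2⊕36=94, 0f⊕36=39, b1⊕36=87, 00⊕36=36, 00⊕36=36, 00⊕36=36.

3b943987363636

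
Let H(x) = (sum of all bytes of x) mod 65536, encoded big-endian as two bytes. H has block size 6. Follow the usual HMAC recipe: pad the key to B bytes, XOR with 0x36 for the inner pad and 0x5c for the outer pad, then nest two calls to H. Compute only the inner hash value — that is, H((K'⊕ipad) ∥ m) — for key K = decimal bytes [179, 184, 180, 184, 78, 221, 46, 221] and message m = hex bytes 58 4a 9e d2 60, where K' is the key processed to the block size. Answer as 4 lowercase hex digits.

03b8

Key decimal bytes [179, 184, 180, 184, 78, 221, 46, 221] = b3 b8 b4 b8 4e dd 2e dd is 8 bytes > B = 6, so hash it first: H(key) = 05 0d, then zero-pad to 6 bytes: K' = 05 0d 00 00 00 00.
K' ⊕ ipad = 33 3b 36 36 36 36.
Inner input = 33 3b 36 36 36 36 ∥ 58 4a 9e d2 60.
Inner hash: sum = 51+59+54+54+54+54+88+74+158+210+96 = 952 → 03 b8.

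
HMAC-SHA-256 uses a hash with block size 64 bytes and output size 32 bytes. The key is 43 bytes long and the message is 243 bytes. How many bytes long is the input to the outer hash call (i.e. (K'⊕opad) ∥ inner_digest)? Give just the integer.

96

Key is 43 ≤ 64 bytes, zero-padded: |K'| = 64.
Outer input = (K'⊕opad) ∥ H(inner) → 64 + 32 = 96 bytes.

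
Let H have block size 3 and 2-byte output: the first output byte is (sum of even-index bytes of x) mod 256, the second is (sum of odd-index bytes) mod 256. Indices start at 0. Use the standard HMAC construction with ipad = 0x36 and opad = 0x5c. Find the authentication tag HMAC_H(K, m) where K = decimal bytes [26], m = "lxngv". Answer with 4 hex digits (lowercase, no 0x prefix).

289d

Key decimal bytes [26] = 1a is 1 byte ≤ B = 3; zero-pad to 3 bytes: K' = 1a 00 00.
K' ⊕ ipad = 2c 36 36.  K' ⊕ opad = 46 5c 5c.
Inner input = (K'⊕ipad) ∥ m = 2c 36 36 ∥ 6c 78 6e 67 76.
Inner hash: even-index sum = 321 mod 256 = 65; odd-index sum = 390 mod 256 = 134 → 41 86.
Outer input = (K'⊕opad) ∥ inner = 46 5c 5c ∥ 41 86.
Outer hash (tag): even-index sum = 296 mod 256 = 40; odd-index sum = 157 mod 256 = 157 → 28 9d.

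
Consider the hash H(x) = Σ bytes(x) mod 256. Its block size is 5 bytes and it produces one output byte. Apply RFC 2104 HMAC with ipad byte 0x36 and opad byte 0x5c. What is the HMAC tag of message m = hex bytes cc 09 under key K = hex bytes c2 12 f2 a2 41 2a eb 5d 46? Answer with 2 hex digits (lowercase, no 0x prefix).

b1

Key hex bytes c2 12 f2 a2 41 2a eb 5d 46 is 9 bytes > B = 5, so hash it first: H(key) = 61, then zero-pad to 5 bytes: K' = 61 00 00 00 00.
K' ⊕ ipad = 57 36 36 36 36.  K' ⊕ opad = 3d 5c 5c 5c 5c.
Inner input = (K'⊕ipad) ∥ m = 57 36 36 36 36 ∥ cc 09.
Inner hash: sum = 87+54+54+54+54+204+9 = 516; mod 256 = 4 → 04.
Outer input = (K'⊕opad) ∥ inner = 3d 5c 5c 5c 5c ∥ 04.
Outer hash (tag): sum = 61+92+92+92+92+4 = 433; mod 256 = 177 → b1.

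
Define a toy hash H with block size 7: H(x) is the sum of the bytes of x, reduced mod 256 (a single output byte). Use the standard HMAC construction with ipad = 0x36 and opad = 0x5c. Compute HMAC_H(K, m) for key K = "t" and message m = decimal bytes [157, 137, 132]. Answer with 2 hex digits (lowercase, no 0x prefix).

80

Key "t" = 74 is 1 byte ≤ B = 7; zero-pad to 7 bytes: K' = 74 00 00 00 00 00 00.
K' ⊕ ipad = 42 36 36 36 36 36 36.  K' ⊕ opad = 28 5c 5c 5c 5c 5c 5c.
Inner input = (K'⊕ipad) ∥ m = 42 36 36 36 36 36 36 ∥ 9d 89 84.
Inner hash: sum = 66+54+54+54+54+54+54+157+137+132 = 816; mod 256 = 48 → 30.
Outer input = (K'⊕opad) ∥ inner = 28 5c 5c 5c 5c 5c 5c ∥ 30.
Outer hash (tag): sum = 40+92+92+92+92+92+92+48 = 640; mod 256 = 128 → 80.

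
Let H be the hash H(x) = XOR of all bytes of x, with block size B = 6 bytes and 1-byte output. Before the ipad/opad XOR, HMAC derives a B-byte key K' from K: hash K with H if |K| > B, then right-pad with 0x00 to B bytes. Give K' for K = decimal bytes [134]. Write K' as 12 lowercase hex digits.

860000000000

Key decimal bytes [134] = 86 is 1 byte ≤ B = 6; zero-pad to 6 bytes: K' = 86 00 00 00 00 00.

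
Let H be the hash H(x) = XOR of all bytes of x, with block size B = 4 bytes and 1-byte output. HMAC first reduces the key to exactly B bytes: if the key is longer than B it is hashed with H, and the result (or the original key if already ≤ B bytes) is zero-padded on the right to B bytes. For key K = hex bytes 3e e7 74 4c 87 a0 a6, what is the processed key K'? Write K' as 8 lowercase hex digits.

60000000

|K| = 7 > B = 4, so first hash the key.
H(K): XOR 3e⊕e7⊕74⊕4c⊕87⊕a0⊕a6 = 60.
Zero-pad H(K) = 60 to 4 bytes: K' = 60 00 00 00.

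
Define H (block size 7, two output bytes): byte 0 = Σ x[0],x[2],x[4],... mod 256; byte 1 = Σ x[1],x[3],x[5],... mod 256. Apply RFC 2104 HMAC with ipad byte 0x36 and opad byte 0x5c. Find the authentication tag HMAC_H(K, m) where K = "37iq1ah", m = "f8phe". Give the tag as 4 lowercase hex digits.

1f3e

Key "37iq1ah" = 33 37 69 71 31 61 68 is exactly B = 7 bytes: K' = 33 37 69 71 31 61 68.
K' ⊕ ipad = 05 01 5f 47 07 57 5e.  K' ⊕ opad = 6f 6b 35 2d 6d 3d 34.
Inner input = (K'⊕ipad) ∥ m = 05 01 5f 47 07 57 5e ∥ 66 38 70 68 65.
Inner hash: even-index sum = 361 mod 256 = 105; odd-index sum = 474 mod 256 = 218 → 69 da.
Outer input = (K'⊕opad) ∥ inner = 6f 6b 35 2d 6d 3d 34 ∥ 69 da.
Outer hash (tag): even-index sum = 543 mod 256 = 31; odd-index sum = 318 mod 256 = 62 → 1f 3e.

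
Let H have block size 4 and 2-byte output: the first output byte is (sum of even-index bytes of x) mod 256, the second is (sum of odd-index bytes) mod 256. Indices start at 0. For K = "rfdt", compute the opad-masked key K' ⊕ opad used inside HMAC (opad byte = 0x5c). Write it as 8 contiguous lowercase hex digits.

Key "rfdt" = 72 66 64 74 is exactly B = 4 bytes: K' = 72 66 64 74.
XOR each byte with 0x5c: 72⊕5c=2e, 66⊕5c=3a, 64⊕5c=38, 74⊕5c=28.

2e3a3828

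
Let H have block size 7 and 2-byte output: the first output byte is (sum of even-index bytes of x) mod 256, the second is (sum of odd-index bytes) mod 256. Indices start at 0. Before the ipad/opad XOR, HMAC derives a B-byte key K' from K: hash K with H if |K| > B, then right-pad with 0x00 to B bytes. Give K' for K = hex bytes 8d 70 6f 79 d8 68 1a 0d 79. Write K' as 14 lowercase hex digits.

675e0000000000

|K| = 9 > B = 7, so first hash the key.
H(K): even-index sum = 615 mod 256 = 103; odd-index sum = 350 mod 256 = 94 → 67 5e.
Zero-pad H(K) = 67 5e to 7 bytes: K' = 67 5e 00 00 00 00 00.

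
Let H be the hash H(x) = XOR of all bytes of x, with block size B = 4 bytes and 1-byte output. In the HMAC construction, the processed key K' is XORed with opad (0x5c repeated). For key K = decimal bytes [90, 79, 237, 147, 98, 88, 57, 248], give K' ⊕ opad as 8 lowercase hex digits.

Key decimal bytes [90, 79, 237, 147, 98, 88, 57, 248] = 5a 4f ed 93 62 58 39 f8 is 8 bytes > B = 4, so hash it first: H(key) = 90, then zero-pad to 4 bytes: K' = 90 00 00 00.
XOR each byte with 0x5c: 90⊕5c=cc, 00⊕5c=5c, 00⊕5c=5c, 00⊕5c=5c.

cc5c5c5c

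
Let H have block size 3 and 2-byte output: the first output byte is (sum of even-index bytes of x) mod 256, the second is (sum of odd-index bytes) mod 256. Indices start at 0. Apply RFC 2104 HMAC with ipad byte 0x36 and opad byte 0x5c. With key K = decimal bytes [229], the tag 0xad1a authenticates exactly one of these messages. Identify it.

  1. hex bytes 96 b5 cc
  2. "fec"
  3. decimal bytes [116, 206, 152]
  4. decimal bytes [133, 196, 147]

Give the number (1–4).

1

Key decimal bytes [229] = e5 is 1 byte ≤ B = 3; zero-pad to 3 bytes: K' = e5 00 00.
K' ⊕ ipad = d3 36 36; K' ⊕ opad = b9 5c 5c.
m1: inner = H(d3 36 36 96 b5 cc) = be 98; tag = H(b9 5c 5c be 98) = ad1a ← matches
m2: inner = H(d3 36 36 66 65 63) = 6e ff; tag = H(b9 5c 5c 6e ff) = 14ca
m3: inner = H(d3 36 36 74 ce 98) = d7 42; tag = H(b9 5c 5c d7 42) = 5733
m4: inner = H(d3 36 36 85 c4 93) = cd 4e; tag = H(b9 5c 5c cd 4e) = 6329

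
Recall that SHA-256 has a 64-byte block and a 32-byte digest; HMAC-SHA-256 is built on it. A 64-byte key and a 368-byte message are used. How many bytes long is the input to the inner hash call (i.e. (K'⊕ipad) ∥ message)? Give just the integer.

Key is 64 ≤ 64 bytes, zero-padded: |K'| = 64.
Inner input = (K'⊕ipad) ∥ m → 64 + 368 = 432 bytes.

432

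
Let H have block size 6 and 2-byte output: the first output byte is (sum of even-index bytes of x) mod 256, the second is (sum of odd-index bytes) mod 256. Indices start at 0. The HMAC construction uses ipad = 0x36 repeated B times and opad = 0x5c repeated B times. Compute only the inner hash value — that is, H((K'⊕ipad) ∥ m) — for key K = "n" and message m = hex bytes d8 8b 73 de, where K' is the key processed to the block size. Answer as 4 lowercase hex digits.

Key "n" = 6e is 1 byte ≤ B = 6; zero-pad to 6 bytes: K' = 6e 00 00 00 00 00.
K' ⊕ ipad = 58 36 36 36 36 36.
Inner input = 58 36 36 36 36 36 ∥ d8 8b 73 de.
Inner hash: even-index sum = 527 mod 256 = 15; odd-index sum = 523 mod 256 = 11 → 0f 0b.

0f0b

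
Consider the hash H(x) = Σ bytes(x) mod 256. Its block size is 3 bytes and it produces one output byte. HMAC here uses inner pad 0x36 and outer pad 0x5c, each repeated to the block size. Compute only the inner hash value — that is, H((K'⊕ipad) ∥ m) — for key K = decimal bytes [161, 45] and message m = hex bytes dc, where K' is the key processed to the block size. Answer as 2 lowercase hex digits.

Key decimal bytes [161, 45] = a1 2d is 2 bytes ≤ B = 3; zero-pad to 3 bytes: K' = a1 2d 00.
K' ⊕ ipad = 97 1b 36.
Inner input = 97 1b 36 ∥ dc.
Inner hash: sum = 151+27+54+220 = 452; mod 256 = 196 → c4.

c4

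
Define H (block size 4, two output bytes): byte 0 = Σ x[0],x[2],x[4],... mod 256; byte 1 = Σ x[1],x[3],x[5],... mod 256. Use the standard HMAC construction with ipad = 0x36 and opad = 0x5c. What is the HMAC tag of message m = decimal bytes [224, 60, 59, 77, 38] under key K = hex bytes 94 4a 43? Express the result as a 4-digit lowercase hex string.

Key hex bytes 94 4a 43 is 3 bytes ≤ B = 4; zero-pad to 4 bytes: K' = 94 4a 43 00.
K' ⊕ ipad = a2 7c 75 36.  K' ⊕ opad = c8 16 1f 5c.
Inner input = (K'⊕ipad) ∥ m = a2 7c 75 36 ∥ e0 3c 3b 4d 26.
Inner hash: even-index sum = 600 mod 256 = 88; odd-index sum = 315 mod 256 = 59 → 58 3b.
Outer input = (K'⊕opad) ∥ inner = c8 16 1f 5c ∥ 58 3b.
Outer hash (tag): even-index sum = 319 mod 256 = 63; odd-index sum = 173 mod 256 = 173 → 3f ad.

3fad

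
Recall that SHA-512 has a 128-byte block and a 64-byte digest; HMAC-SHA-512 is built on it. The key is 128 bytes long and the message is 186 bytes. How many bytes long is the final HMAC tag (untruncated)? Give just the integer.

64

The tag is one SHA-512 digest: 64 bytes.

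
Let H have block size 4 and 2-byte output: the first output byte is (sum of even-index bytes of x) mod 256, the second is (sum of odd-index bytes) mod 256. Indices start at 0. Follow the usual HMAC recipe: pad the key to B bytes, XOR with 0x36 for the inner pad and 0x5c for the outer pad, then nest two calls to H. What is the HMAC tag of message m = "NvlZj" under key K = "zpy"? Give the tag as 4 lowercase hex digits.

Key "zpy" = 7a 70 79 is 3 bytes ≤ B = 4; zero-pad to 4 bytes: K' = 7a 70 79 00.
K' ⊕ ipad = 4c 46 4f 36.  K' ⊕ opad = 26 2c 25 5c.
Inner input = (K'⊕ipad) ∥ m = 4c 46 4f 36 ∥ 4e 76 6c 5a 6a.
Inner hash: even-index sum = 447 mod 256 = 191; odd-index sum = 332 mod 256 = 76 → bf 4c.
Outer input = (K'⊕opad) ∥ inner = 26 2c 25 5c ∥ bf 4c.
Outer hash (tag): even-index sum = 266 mod 256 = 10; odd-index sum = 212 mod 256 = 212 → 0a d4.

0ad4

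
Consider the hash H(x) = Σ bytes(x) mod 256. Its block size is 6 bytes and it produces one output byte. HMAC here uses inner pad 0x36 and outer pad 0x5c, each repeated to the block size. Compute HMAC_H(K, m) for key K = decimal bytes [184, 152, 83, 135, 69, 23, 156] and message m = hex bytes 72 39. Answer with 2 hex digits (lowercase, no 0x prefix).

17

Key decimal bytes [184, 152, 83, 135, 69, 23, 156] = b8 98 53 87 45 17 9c is 7 bytes > B = 6, so hash it first: H(key) = 22, then zero-pad to 6 bytes: K' = 22 00 00 00 00 00.
K' ⊕ ipad = 14 36 36 36 36 36.  K' ⊕ opad = 7e 5c 5c 5c 5c 5c.
Inner input = (K'⊕ipad) ∥ m = 14 36 36 36 36 36 ∥ 72 39.
Inner hash: sum = 20+54+54+54+54+54+114+57 = 461; mod 256 = 205 → cd.
Outer input = (K'⊕opad) ∥ inner = 7e 5c 5c 5c 5c 5c ∥ cd.
Outer hash (tag): sum = 126+92+92+92+92+92+205 = 791; mod 256 = 23 → 17.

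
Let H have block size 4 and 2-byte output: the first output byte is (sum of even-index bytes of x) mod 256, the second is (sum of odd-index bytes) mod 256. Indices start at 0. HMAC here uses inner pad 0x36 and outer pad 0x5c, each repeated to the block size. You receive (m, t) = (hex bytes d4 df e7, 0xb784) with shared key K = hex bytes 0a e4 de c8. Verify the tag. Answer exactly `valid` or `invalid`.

invalid

Key hex bytes 0a e4 de c8 is exactly B = 4 bytes: K' = 0a e4 de c8.
K' ⊕ ipad = 3c d2 e8 fe; K' ⊕ opad = 56 b8 82 94.
Inner hash: even-index sum = 735 mod 256 = 223; odd-index sum = 687 mod 256 = 175 → df af.
Outer hash (recomputed tag): even-index sum = 439 mod 256 = 183; odd-index sum = 507 mod 256 = 251 → b7 fb.
Recomputed tag = b7fb; claimed = b784 → mismatch.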